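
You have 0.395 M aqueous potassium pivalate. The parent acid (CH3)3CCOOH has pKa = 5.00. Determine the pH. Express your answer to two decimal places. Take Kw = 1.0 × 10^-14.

pH = 9.30

(CH3)3CCOO- is the conjugate base of the weak acid (CH3)3CCOOH.
Ka = 10^(−5.00) = 1.00 × 10^-5
Kb = Kw/Ka = 1.0×10^-14 / 1.00 × 10^-5 = 1.00 × 10^-9
From the ICE table, Kb = x²/(0.395 − x) = 1.00 × 10^-9.
Neglecting x in the denominator: x = √(1.00 × 10^-9 × 0.395) = 1.99 × 10^-5 M
Check: 0.005% ionized — well under 5%, approximation valid.
pOH = −log(1.99 × 10^-5) = 4.70; pH = 14.00 − 4.70 = 9.30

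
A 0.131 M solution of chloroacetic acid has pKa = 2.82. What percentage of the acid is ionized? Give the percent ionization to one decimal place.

ClCH2COOH ⇌ ClCH2COO- + H+; let x = [H+] at equilibrium.
Ka = 10^(−2.82) = 1.51 × 10^-3
Ka = x²/(C₀ − x); solving the quadratic gives x = 1.33 × 10^-2 M.
% ionization = x/C₀ × 100% = 1.33 × 10^-2/0.131 × 100% = 10.2%

10.2%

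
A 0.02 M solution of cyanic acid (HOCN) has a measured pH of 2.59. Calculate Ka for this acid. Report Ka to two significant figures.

[H+] = 10^(-2.59) = 2.57 × 10^-3 M
At equilibrium [HA] = 0.02 − 2.57 × 10^-3 = 1.74 × 10^-2 M
Ka = [H+][A-]/[HA] = (2.57 × 10^-3)² / 1.74 × 10^-2 = 3.8 × 10^-4

Ka = 3.8 × 10^-4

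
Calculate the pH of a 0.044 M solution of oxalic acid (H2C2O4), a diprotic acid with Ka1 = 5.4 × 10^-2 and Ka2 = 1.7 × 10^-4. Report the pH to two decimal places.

pH = 1.54

Since Ka1 ≫ Ka2, the first ionization dominates [H+].
Ka1 = x²/(0.044 − x) = 5.4 × 10^-2
Solving the quadratic: x = (−Ka1 + √(Ka1² + 4·Ka1·C₀))/2 = 2.87 × 10^-2 M
pH = −log(2.87 × 10^-2) = 1.54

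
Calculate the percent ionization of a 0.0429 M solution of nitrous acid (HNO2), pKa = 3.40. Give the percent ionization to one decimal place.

HNO2 ⇌ NO2- + H+; let x = [H+] at equilibrium.
Ka = 10^(−3.40) = 3.98 × 10^-4
Ka = x²/(C₀ − x); solving the quadratic gives x = 3.94 × 10^-3 M.
Fraction ionized = 3.94 × 10^-3 / 0.0429 = 0.0918 → 9.2%

9.2%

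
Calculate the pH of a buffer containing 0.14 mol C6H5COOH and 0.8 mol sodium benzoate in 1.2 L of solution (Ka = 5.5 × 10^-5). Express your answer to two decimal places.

pH = 5.02

pKa = −log(5.5 × 10^-5) = 4.260
Using pH = pKa + log([base]/[acid]) with [base]/[acid] = 0.8/0.14:
pH = 4.260 + (+0.757) = 5.02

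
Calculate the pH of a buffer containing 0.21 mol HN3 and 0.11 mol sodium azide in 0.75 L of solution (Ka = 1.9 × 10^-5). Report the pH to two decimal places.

pKa = −log(1.9 × 10^-5) = 4.721
pH = pKa + log([A⁻]/[HA]) = 4.721 + log(0.11/0.21)
pH = 4.721 + (-0.281) = 4.44

pH = 4.44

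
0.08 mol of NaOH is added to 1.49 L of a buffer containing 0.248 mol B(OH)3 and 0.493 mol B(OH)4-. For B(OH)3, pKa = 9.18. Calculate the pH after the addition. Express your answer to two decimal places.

pH = 9.71

After neutralization: n(B(OH)3) = 0.168 mol, n(B(OH)4-) = 0.573 mol.
Henderson–Hasselbalch with mole ratio 0.573/0.168: pH = 9.18 + (+0.533)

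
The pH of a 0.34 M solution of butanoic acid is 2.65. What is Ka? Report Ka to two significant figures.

[H+] = 10^(-2.65) = 2.24 × 10^-3 M
At equilibrium [HA] = 0.34 − 2.24 × 10^-3 = 3.38 × 10^-1 M
Ka = [H+][A-]/[HA] = (2.24 × 10^-3)² / 3.38 × 10^-1 = 1.5 × 10^-5

Ka = 1.5 × 10^-5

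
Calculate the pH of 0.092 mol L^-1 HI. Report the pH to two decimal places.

HI is a strong acid and dissociates completely, so [H+] = 0.092 M.
pH = -log(0.092) = 1.04

pH = 1.04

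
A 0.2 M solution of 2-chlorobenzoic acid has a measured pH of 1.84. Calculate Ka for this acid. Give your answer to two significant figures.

[H+] = 10^(-1.84) = 1.45 × 10^-2 M
At equilibrium [HA] = 0.2 − 1.45 × 10^-2 = 1.85 × 10^-1 M
Ka = [H+][A-]/[HA] = (1.45 × 10^-2)² / 1.85 × 10^-1 = 1.1 × 10^-3

Ka = 1.1 × 10^-3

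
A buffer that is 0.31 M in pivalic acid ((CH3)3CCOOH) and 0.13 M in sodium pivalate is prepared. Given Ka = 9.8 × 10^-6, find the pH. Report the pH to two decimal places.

pKa = −log(9.8 × 10^-6) = 5.009
Using pH = pKa + log([base]/[acid]) with [base]/[acid] = 0.13/0.31:
pH = 5.009 + (-0.377) = 4.63

pH = 4.63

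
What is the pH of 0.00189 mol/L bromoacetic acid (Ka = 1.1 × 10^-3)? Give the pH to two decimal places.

pH = 3.00

BrCH2COOH ⇌ BrCH2COO- + H+
Ka = [H+]²/(0.00189 − [H+]) = 1.1 × 10^-3
Here C₀/Ka ≈ 1.72, so the small-[H+] approximation fails. Use the quadratic:
[H+] = [−0.0011 + √(0.0011² + 8.32e-06)]/2 = 9.93 × 10^-4 M
pH = −log[H+] = −log(9.93 × 10^-4) = 3.00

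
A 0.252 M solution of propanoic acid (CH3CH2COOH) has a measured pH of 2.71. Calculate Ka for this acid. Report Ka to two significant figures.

[H+] = 10^(-2.71) = 1.95 × 10^-3 M
At equilibrium [HA] = 0.252 − 1.95 × 10^-3 = 2.50 × 10^-1 M
Ka = [H+][A-]/[HA] = (1.95 × 10^-3)² / 2.50 × 10^-1 = 1.5 × 10^-5

Ka = 1.5 × 10^-5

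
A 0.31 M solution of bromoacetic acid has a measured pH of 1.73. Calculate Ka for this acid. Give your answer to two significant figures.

Ka = 1.2 × 10^-3

[H+] = 10^(-1.73) = 1.86 × 10^-2 M
At equilibrium [HA] = 0.31 − 1.86 × 10^-2 = 2.91 × 10^-1 M
Ka = [H+][A-]/[HA] = (1.86 × 10^-2)² / 2.91 × 10^-1 = 1.2 × 10^-3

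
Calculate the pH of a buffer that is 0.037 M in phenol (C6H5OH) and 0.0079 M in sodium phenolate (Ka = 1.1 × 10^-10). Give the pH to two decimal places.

pH = 9.29

pKa = −log(1.1 × 10^-10) = 9.959
Henderson–Hasselbalch: pH = pKa + log([C6H5O-]/[C6H5OH]) = 9.959 + log(0.0079/0.037)
pH = 9.959 + (-0.671) = 9.29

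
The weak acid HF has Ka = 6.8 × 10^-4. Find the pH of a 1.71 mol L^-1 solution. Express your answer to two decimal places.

HF ⇌ F- + H+
Ka = [H+]²/(1.71 − [H+]) = 6.8 × 10^-4
Assume [H+] ≪ 1.71: [H+] ≈ √(6.8 × 10^-4 × 1.71) = 3.41 × 10^-2 M
Check: 2% ionized — well under 5%, approximation valid.
pH = −log[H+] = −log(3.41 × 10^-2) = 1.47

pH = 1.47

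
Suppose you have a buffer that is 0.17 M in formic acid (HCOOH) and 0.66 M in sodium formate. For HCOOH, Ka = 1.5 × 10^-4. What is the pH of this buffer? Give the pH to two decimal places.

pKa = −log(1.5 × 10^-4) = 3.824
pH = pKa + log([A⁻]/[HA]) = 3.824 + log(0.66/0.17)
pH = 3.824 + (+0.589) = 4.41

pH = 4.41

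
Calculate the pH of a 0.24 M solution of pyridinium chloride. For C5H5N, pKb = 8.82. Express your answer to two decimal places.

C5H5NH+ is the conjugate acid of the weak base C5H5N.
Kb = 10^(−8.82) = 1.51 × 10^-9
Ka = Kw/Kb = 1.0×10^-14 / 1.51 × 10^-9 = 6.62 × 10^-6
From the ICE table, Ka = x²/(0.24 − x) = 6.62 × 10^-6.
Since Ka ≪ C₀, x ≈ √(Ka·C₀) = 1.26 × 10^-3 M.
Check: 0.53% ionized — well under 5%, approximation valid.
pH = −log(1.26 × 10^-3) = 2.90

pH = 2.90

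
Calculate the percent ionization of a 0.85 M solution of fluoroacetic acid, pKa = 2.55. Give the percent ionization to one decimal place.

FCH2COOH ⇌ FCH2COO- + H+; let x = [H+] at equilibrium.
Ka = 10^(−2.55) = 2.82 × 10^-3
Solve x² + 0.00282x − 0.0024 = 0 → x = 4.76 × 10^-2 M
% ionization = x/C₀ × 100% = 4.76 × 10^-2/0.85 × 100% = 5.6%

5.6%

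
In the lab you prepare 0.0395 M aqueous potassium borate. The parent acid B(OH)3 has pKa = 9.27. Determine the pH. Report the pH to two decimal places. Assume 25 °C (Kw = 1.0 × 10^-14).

pH = 10.93

B(OH)4- is the conjugate base of the weak acid B(OH)3.
Ka = 10^(−9.27) = 5.37 × 10^-10
Kb = Kw/Ka = 1.0×10^-14 / 5.37 × 10^-10 = 1.86 × 10^-5
Kb = [OH-]²/(0.0395 − [OH-]) = 1.86 × 10^-5
Assume [OH-] ≪ 0.0395: [OH-] ≈ √(1.86 × 10^-5 × 0.0395) = 8.57 × 10^-4 M
Check: 2.2% ionized — well under 5%, approximation valid.
pOH = −log(8.57 × 10^-4) = 3.07; pH = 14.00 − 3.07 = 10.93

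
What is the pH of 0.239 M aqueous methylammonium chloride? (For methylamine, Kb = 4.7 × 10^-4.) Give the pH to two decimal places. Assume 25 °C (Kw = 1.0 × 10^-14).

pH = 5.65

CH3NH3+ is the conjugate acid of the weak base CH3NH2.
Ka = Kw/Kb = 1.0×10^-14 / 4.7 × 10^-4 = 2.13 × 10^-11
Ka = x²/(0.239 − x) = 2.13 × 10^-11
Neglecting x in the denominator: x = √(2.13 × 10^-11 × 0.239) = 2.26 × 10^-6 M
pH = −log(2.26 × 10^-6) = 5.65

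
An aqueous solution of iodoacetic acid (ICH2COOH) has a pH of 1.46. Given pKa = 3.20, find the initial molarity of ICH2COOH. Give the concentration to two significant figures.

C₀ = 1.9 M

[H+] = 10^(-1.46) = 3.47 × 10^-2 M = x
Ka = 10^(−3.20) = 6.31 × 10^-4
Ka = x²/(C₀ − x) ⇒ C₀ = x + x²/Ka
C₀ = 3.47 × 10^-2 + (3.47 × 10^-2)²/(6.31 × 10^-4) = 1.94 M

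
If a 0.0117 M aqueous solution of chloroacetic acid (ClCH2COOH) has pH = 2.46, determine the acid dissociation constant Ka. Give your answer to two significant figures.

[H+] = 10^(-2.46) = 3.47 × 10^-3 M
At equilibrium [HA] = 0.0117 − 3.47 × 10^-3 = 8.23 × 10^-3 M
Ka = [H+][A-]/[HA] = (3.47 × 10^-3)² / 8.23 × 10^-3 = 1.5 × 10^-3

Ka = 1.5 × 10^-3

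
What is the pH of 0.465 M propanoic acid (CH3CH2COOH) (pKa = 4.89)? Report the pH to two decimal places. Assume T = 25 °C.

pH = 2.61

CH3CH2COOH ⇌ CH3CH2COO- + H+
Ka = 10^(−4.89) = 1.29 × 10^-5
Let x = [H+] at equilibrium. Ka = x²/(0.465 − x).
Assume x ≪ 0.465: x ≈ √(1.29 × 10^-5 × 0.465) = 2.45 × 10^-3 M
pH = −log(2.45 × 10^-3) = 2.61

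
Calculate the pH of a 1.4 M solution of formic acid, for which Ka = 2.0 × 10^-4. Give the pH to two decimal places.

pH = 1.78

HCOOH ⇌ HCOO- + H+
Let x = [H+] at equilibrium. Ka = x²/(1.4 − x).
Since Ka ≪ C₀, x ≈ √(Ka·C₀) = 1.67 × 10^-2 M.
Check: 1.2% ionized — well under 5%, approximation valid.
pH = −log(1.67 × 10^-2) = 1.78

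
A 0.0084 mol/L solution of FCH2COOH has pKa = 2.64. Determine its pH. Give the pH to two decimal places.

FCH2COOH ⇌ FCH2COO- + H+
Ka = 10^(−2.64) = 2.29 × 10^-3
From the ICE table, Ka = [H+]²/(0.0084 − [H+]) = 2.29 × 10^-3.
[H+] is not negligible relative to C₀; solve [H+]² + 0.00229·[H+] − 1.92e-05 = 0.
[H+] = (−Ka + √(Ka² + 4·Ka·C₀))/2 = 3.39 × 10^-3 M
pH = −log(3.39 × 10^-3) = 2.47

pH = 2.47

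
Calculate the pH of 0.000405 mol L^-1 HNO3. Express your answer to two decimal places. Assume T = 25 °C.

pH = 3.39

HNO3 is a strong acid and dissociates completely, so [H+] = 0.000405 M.
pH = -log(0.000405) = 3.39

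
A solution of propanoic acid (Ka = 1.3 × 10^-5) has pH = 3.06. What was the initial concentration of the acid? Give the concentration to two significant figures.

C₀ = 5.9 × 10^-2 M

[H+] = 10^(-3.06) = 8.71 × 10^-4 M = x
Ka = x²/(C₀ − x) ⇒ C₀ = x + x²/Ka
C₀ = 8.71 × 10^-4 + (8.71 × 10^-4)²/(1.3 × 10^-5) = 5.92 × 10^-2 M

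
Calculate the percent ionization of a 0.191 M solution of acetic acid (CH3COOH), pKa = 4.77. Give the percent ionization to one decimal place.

CH3COOH ⇌ CH3COO- + H+; let x = [H+] at equilibrium.
Ka = 10^(−4.77) = 1.70 × 10^-5
x ≈ √(Ka·C₀) = √(1.70 × 10^-5 × 0.191) = 1.80 × 10^-3 M
% ionization = x/C₀ × 100% = 1.80 × 10^-3/0.191 × 100% = 0.9%

0.9%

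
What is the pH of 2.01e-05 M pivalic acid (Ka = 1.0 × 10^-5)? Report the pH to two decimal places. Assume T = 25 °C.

pH = 5.00

(CH3)3CCOOH ⇌ (CH3)3CCOO- + H+
Ka = [H+]²/(2.01e-05 − [H+]) = 1.0 × 10^-5
Here C₀/Ka ≈ 2.01, so the small-[H+] approximation fails. Use the quadratic:
[H+] = (−Ka + √(Ka² + 4·Ka·C₀))/2 = 1.00 × 10^-5 M
pH = −log(1.00 × 10^-5) = 5.00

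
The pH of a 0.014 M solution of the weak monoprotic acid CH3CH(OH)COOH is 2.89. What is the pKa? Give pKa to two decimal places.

[H+] = 10^(-2.89) = 1.29 × 10^-3 M
At equilibrium [HA] = 0.014 − 1.29 × 10^-3 = 1.27 × 10^-2 M
Ka = [H+][A-]/[HA] = (1.29 × 10^-3)² / 1.27 × 10^-2 = 1.31 × 10^-4
pKa = -log(1.31 × 10^-4) = 3.88

pKa = 3.88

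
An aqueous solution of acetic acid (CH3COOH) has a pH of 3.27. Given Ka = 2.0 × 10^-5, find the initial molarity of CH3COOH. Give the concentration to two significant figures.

[H+] = 10^(-3.27) = 5.37 × 10^-4 M = x
Ka = x²/(C₀ − x) ⇒ C₀ = x + x²/Ka
C₀ = 5.37 × 10^-4 + (5.37 × 10^-4)²/(2.0 × 10^-5) = 1.50 × 10^-2 M

C₀ = 1.5 × 10^-2 M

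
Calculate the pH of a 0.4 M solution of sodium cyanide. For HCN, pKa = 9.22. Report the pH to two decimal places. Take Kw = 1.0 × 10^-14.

CN- is the conjugate base of the weak acid HCN.
Ka = 10^(−9.22) = 6.03 × 10^-10
Kb = Kw/Ka = 1.0×10^-14 / 6.03 × 10^-10 = 1.66 × 10^-5
Let x = [OH-] at equilibrium. Kb = x²/(0.4 − x).
Since Kb ≪ C₀, x ≈ √(Kb·C₀) = 2.58 × 10^-3 M.
(x/C₀ = 0.64% < 5%, so the approximation holds.)
pOH = 2.59, so pH = 14.00 − pOH = 11.41

pH = 11.41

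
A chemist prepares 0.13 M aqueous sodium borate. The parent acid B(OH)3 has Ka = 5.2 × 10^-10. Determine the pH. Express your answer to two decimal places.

pH = 11.20

B(OH)4- is the conjugate base of the weak acid B(OH)3.
Kb = Kw/Ka = 1.0×10^-14 / 5.2 × 10^-10 = 1.92 × 10^-5
Let x = [OH-] at equilibrium. Kb = x²/(0.13 − x).
Assume x ≪ 0.13: x ≈ √(1.92 × 10^-5 × 0.13) = 1.58 × 10^-3 M
Check: 1.2% ionized — well under 5%, approximation valid.
pOH = 2.80, so pH = 14.00 − pOH = 11.20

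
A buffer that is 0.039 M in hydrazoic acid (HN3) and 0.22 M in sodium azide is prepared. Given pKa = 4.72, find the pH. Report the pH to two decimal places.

pH = pKa + log([A⁻]/[HA]) = 4.72 + log(0.22/0.039)
pH = 4.72 + (+0.751) = 5.47

pH = 5.47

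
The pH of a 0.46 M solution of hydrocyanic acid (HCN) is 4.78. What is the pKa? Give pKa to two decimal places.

[H+] = 10^(-4.78) = 1.66 × 10^-5 M
At equilibrium [HA] = 0.46 − 1.66 × 10^-5 = 4.60 × 10^-1 M
Ka = [H+][A-]/[HA] = (1.66 × 10^-5)² / 4.60 × 10^-1 = 5.99 × 10^-10
pKa = -log(5.99 × 10^-10) = 9.22

pKa = 9.22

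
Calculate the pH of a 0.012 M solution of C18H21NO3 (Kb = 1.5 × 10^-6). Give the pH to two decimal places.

C18H21NO3 + H2O ⇌ C18H22NO3+ + OH-
Kb = x²/(0.012 − x) = 1.5 × 10^-6
Since Kb ≪ C₀, x ≈ √(Kb·C₀) = 1.34 × 10^-4 M.
(x/C₀ = 1.1% < 5%, so the approximation holds.)
pOH = 3.87, so pH = 14.00 − pOH = 10.13

pH = 10.13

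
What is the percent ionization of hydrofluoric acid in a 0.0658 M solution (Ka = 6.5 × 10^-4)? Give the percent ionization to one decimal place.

9.5%

HF ⇌ F- + H+; let x = [H+] at equilibrium.
Solve x² + 0.00065x − 4.28e-05 = 0 → x = 6.22 × 10^-3 M
Fraction ionized = 6.22 × 10^-3 / 0.0658 = 0.0945 → 9.5%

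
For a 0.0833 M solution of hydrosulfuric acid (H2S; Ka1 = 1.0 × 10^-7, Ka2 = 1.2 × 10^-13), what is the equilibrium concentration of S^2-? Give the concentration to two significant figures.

First ionization gives [H+] ≈ [HS-] = 9.13 × 10^-5 M.
Second step: Ka2 = [H+][S^2-]/[HS-] ≈ [S^2-] (since [H+] ≈ [HS-]).
So [S^2-] ≈ Ka2.

1.2 × 10^-13 M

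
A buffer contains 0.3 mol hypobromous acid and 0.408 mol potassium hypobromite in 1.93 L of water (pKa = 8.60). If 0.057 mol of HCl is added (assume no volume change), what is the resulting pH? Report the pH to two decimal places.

pH = 8.59

After neutralization: n(HOBr) = 0.357 mol, n(OBr-) = 0.351 mol.
pH = pKa + log(n_OBr-/n_HOBr) = 8.60 + log(0.351/0.357) = 8.60 + (-0.007)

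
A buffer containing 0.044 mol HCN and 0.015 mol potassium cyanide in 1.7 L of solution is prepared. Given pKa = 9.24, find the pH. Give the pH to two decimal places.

pH = 8.77

pH = pKa + log([A⁻]/[HA]) = 9.24 + log(0.015/0.044)
pH = 9.24 + (-0.467) = 8.77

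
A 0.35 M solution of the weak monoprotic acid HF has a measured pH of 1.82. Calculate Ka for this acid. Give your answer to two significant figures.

Ka = 6.8 × 10^-4

[H+] = 10^(-1.82) = 1.51 × 10^-2 M
At equilibrium [HA] = 0.35 − 1.51 × 10^-2 = 3.35 × 10^-1 M
Ka = [H+][A-]/[HA] = (1.51 × 10^-2)² / 3.35 × 10^-1 = 6.8 × 10^-4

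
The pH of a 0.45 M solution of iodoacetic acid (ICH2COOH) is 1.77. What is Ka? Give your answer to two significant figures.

Ka = 6.7 × 10^-4

[H+] = 10^(-1.77) = 1.70 × 10^-2 M
At equilibrium [HA] = 0.45 − 1.70 × 10^-2 = 4.33 × 10^-1 M
Ka = [H+][A-]/[HA] = (1.70 × 10^-2)² / 4.33 × 10^-1 = 6.7 × 10^-4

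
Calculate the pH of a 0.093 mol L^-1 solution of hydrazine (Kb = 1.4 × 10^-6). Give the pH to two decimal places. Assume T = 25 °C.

pH = 10.56

N2H4 + H2O ⇌ N2H5+ + OH-
Kb = x²/(0.093 − x) = 1.4 × 10^-6
Assume x ≪ 0.093: x ≈ √(1.4 × 10^-6 × 0.093) = 3.61 × 10^-4 M
pOH = 3.44, so pH = 14.00 − pOH = 10.56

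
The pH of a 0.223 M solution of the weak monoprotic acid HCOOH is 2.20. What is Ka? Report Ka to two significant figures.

Ka = 1.8 × 10^-4

[H+] = 10^(-2.20) = 6.31 × 10^-3 M
At equilibrium [HA] = 0.223 − 6.31 × 10^-3 = 2.17 × 10^-1 M
Ka = [H+][A-]/[HA] = (6.31 × 10^-3)² / 2.17 × 10^-1 = 1.8 × 10^-4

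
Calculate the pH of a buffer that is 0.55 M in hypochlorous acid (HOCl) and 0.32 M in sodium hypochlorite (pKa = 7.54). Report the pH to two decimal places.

Using pH = pKa + log([base]/[acid]) with [base]/[acid] = 0.32/0.55:
pH = 7.54 + (-0.235) = 7.30

pH = 7.30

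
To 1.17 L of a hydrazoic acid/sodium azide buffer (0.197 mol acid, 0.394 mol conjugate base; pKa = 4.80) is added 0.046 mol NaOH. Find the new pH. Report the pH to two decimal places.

OH- converts HN3 to N3-: HN3 → 0.151 mol, N3- → 0.44 mol.
Henderson–Hasselbalch with mole ratio 0.44/0.151: pH = 4.80 + (+0.464)

pH = 5.26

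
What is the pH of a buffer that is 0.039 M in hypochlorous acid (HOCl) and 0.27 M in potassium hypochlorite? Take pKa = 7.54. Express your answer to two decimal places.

pH = 8.38

Using pH = pKa + log([base]/[acid]) with [base]/[acid] = 0.27/0.039:
pH = 7.54 + (+0.840) = 8.38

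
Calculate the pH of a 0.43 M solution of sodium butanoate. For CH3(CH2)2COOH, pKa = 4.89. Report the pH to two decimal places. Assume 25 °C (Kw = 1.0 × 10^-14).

CH3(CH2)2COO- is the conjugate base of the weak acid CH3(CH2)2COOH.
Ka = 10^(−4.89) = 1.29 × 10^-5
Kb = Kw/Ka = 1.0×10^-14 / 1.29 × 10^-5 = 7.75 × 10^-10
Let x = [OH-] at equilibrium. Kb = x²/(0.43 − x).
Assume x ≪ 0.43: x ≈ √(7.75 × 10^-10 × 0.43) = 1.83 × 10^-5 M
Check: 0.0042% ionized — well under 5%, approximation valid.
pOH = 4.74, so pH = 14.00 − pOH = 9.26

pH = 9.26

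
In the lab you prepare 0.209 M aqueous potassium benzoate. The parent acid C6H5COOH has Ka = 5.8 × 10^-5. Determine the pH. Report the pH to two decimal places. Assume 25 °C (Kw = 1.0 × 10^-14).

pH = 8.78

C6H5COO- is the conjugate base of the weak acid C6H5COOH.
Kb = Kw/Ka = 1.0×10^-14 / 5.8 × 10^-5 = 1.72 × 10^-10
From the ICE table, Kb = [OH-]²/(0.209 − [OH-]) = 1.72 × 10^-10.
Neglecting [OH-] in the denominator: [OH-] = √(1.72 × 10^-10 × 0.209) = 6.00 × 10^-6 M
Check: 0.0029% ionized — well under 5%, approximation valid.
pOH = −log(6.00 × 10^-6) = 5.22; pH = 14.00 − 5.22 = 8.78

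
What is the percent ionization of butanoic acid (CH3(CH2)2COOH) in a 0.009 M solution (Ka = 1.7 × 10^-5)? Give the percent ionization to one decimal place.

CH3(CH2)2COOH ⇌ CH3(CH2)2COO- + H+; let x = [H+] at equilibrium.
x ≈ √(Ka·C₀) = √(1.7 × 10^-5 × 0.009) = 3.91 × 10^-4 M
% ionization = x/C₀ × 100% = 3.91 × 10^-4/0.009 × 100% = 4.3%

4.3%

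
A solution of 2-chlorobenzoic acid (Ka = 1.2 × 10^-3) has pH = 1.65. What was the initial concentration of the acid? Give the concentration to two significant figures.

C₀ = 4.4 × 10^-1 M

[H+] = 10^(-1.65) = 2.24 × 10^-2 M = x
Ka = x²/(C₀ − x) ⇒ C₀ = x + x²/Ka
C₀ = 2.24 × 10^-2 + (2.24 × 10^-2)²/(1.2 × 10^-3) = 4.41 × 10^-1 M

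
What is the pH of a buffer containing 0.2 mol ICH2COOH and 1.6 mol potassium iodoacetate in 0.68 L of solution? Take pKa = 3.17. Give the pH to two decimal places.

pH = 4.07

Using pH = pKa + log([base]/[acid]) with [base]/[acid] = 1.6/0.2:
pH = 3.17 + (+0.903) = 4.07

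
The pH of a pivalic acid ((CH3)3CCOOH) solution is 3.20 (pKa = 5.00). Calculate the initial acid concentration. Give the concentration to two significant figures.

C₀ = 4.0 × 10^-2 M

[H+] = 10^(-3.20) = 6.31 × 10^-4 M = x
Ka = 10^(−5.00) = 1.00 × 10^-5
Ka = x²/(C₀ − x) ⇒ C₀ = x + x²/Ka
C₀ = 6.31 × 10^-4 + (6.31 × 10^-4)²/(1.00 × 10^-5) = 4.04 × 10^-2 M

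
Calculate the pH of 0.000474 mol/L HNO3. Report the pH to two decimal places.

pH = 3.32

HNO3 is a strong acid and dissociates completely, so [H+] = 0.000474 M.
pH = -log(0.000474) = 3.32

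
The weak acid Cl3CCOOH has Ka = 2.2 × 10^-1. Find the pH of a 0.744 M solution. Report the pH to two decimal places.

Cl3CCOOH ⇌ Cl3CCOO- + H+
From the ICE table, Ka = [H+]²/(0.744 − [H+]) = 2.2 × 10^-1.
The 5% rule fails; solving [H+]² + Ka·[H+] − Ka·C₀ = 0 exactly:
[H+] = (−Ka + √(Ka² + 4·Ka·C₀))/2 = 3.09 × 10^-1 M
pH = −log(3.09 × 10^-1) = 0.51

pH = 0.51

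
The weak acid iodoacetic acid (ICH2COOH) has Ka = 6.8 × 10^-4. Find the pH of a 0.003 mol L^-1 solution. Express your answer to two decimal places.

pH = 2.95

ICH2COOH ⇌ ICH2COO- + H+
From the ICE table, Ka = [H+]²/(0.003 − [H+]) = 6.8 × 10^-4.
[H+] is not negligible relative to C₀; solve [H+]² + 0.00068·[H+] − 2.04e-06 = 0.
[H+] = [−0.00068 + √(0.00068² + 8.16e-06)]/2 = 1.13 × 10^-3 M
pH = −log[H+] = −log(1.13 × 10^-3) = 2.95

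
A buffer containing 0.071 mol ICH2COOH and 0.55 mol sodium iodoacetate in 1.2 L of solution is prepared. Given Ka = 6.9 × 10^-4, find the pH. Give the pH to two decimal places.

pKa = −log(6.9 × 10^-4) = 3.161
pH = pKa + log([A⁻]/[HA]) = 3.161 + log(0.55/0.071)
pH = 3.161 + (+0.889) = 4.05

pH = 4.05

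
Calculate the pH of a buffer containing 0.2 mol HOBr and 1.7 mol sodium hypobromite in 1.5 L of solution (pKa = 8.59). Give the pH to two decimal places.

pH = 9.52

pH = pKa + log([A⁻]/[HA]) = 8.59 + log(1.7/0.2)
pH = 8.59 + (+0.929) = 9.52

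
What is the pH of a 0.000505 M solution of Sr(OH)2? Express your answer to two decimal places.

Sr(OH)2 is a strong base (each formula unit releases 2 OH-); [OH-] = 0.00101 M.
pOH = -log(0.00101) = 3.00
pH = 14.00 - 3.00 = 11.00

pH = 11.00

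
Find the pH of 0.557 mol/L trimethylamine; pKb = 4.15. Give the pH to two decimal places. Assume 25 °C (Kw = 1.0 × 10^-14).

(CH3)3N + H2O ⇌ (CH3)3NH+ + OH-
Kb = 10^(−4.15) = 7.08 × 10^-5
From the ICE table, Kb = [OH-]²/(0.557 − [OH-]) = 7.08 × 10^-5.
Neglecting [OH-] in the denominator: [OH-] = √(7.08 × 10^-5 × 0.557) = 6.28 × 10^-3 M
pOH = −log(6.28 × 10^-3) = 2.20; pH = 14.00 − 2.20 = 11.80

pH = 11.80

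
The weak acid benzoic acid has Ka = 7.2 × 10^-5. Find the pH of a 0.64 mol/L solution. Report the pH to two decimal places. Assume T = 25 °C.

C6H5COOH ⇌ C6H5COO- + H+
Let x = [H+] at equilibrium. Ka = x²/(0.64 − x).
Since Ka ≪ C₀, x ≈ √(Ka·C₀) = 6.79 × 10^-3 M.
Check: 1.1% ionized — well under 5%, approximation valid.
pH = −log[H+] = −log(6.79 × 10^-3) = 2.17

pH = 2.17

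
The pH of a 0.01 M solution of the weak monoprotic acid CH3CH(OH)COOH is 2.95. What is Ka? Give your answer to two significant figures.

Ka = 1.4 × 10^-4

[H+] = 10^(-2.95) = 1.12 × 10^-3 M
At equilibrium [HA] = 0.01 − 1.12 × 10^-3 = 8.88 × 10^-3 M
Ka = [H+][A-]/[HA] = (1.12 × 10^-3)² / 8.88 × 10^-3 = 1.4 × 10^-4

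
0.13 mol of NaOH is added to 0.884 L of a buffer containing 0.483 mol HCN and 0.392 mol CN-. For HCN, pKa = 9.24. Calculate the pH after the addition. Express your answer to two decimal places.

pH = 9.41

After neutralization: n(HCN) = 0.353 mol, n(CN-) = 0.522 mol.
Henderson–Hasselbalch with mole ratio 0.522/0.353: pH = 9.24 + (+0.170)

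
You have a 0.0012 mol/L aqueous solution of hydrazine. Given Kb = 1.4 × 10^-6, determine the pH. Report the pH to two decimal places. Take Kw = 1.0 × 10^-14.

pH = 9.61

N2H4 + H2O ⇌ N2H5+ + OH-
Kb = [OH-]²/(0.0012 − [OH-]) = 1.4 × 10^-6
Assume [OH-] ≪ 0.0012: [OH-] ≈ √(1.4 × 10^-6 × 0.0012) = 4.10 × 10^-5 M
([OH-]/C₀ = 3.4% < 5%, so the approximation holds.)
pOH = −log(4.10 × 10^-5) = 4.39; pH = 14.00 − 4.39 = 9.61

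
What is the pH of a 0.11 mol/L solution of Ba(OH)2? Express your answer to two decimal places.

pH = 13.34

Ba(OH)2 is a strong base (each formula unit releases 2 OH-); [OH-] = 0.22 M.
pOH = -log(0.22) = 0.66
pH = 14.00 - 0.66 = 13.34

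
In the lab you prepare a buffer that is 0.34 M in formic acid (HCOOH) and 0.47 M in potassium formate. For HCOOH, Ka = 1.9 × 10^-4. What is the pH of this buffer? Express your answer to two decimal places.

pH = 3.86

pKa = −log(1.9 × 10^-4) = 3.721
Using pH = pKa + log([base]/[acid]) with [base]/[acid] = 0.47/0.34:
pH = 3.721 + (+0.141) = 3.86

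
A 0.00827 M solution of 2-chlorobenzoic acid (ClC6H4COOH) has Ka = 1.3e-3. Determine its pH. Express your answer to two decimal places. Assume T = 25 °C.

ClC6H4COOH ⇌ ClC6H4COO- + H+
Let x = [H+] at equilibrium. Ka = x²/(0.00827 − x).
The 5% rule fails; solving x² + Ka·x − Ka·C₀ = 0 exactly:
x = (−Ka + √(Ka² + 4·Ka·C₀))/2 = 2.69 × 10^-3 M
pH = −log[H+] = −log(2.69 × 10^-3) = 2.57

pH = 2.57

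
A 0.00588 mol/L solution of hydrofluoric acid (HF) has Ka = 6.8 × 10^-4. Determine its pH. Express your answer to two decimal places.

HF ⇌ F- + H+
From the ICE table, Ka = x²/(0.00588 − x) = 6.8 × 10^-4.
x is not negligible relative to C₀; solve x² + 0.00068·x − 4e-06 = 0.
x = (−Ka + √(Ka² + 4·Ka·C₀))/2 = 1.69 × 10^-3 M
pH = −log[H+] = −log(1.69 × 10^-3) = 2.77

pH = 2.77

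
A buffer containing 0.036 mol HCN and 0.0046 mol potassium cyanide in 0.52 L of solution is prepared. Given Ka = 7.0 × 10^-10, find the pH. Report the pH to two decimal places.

pH = 8.26

pKa = −log(7.0 × 10^-10) = 9.155
pH = pKa + log([A⁻]/[HA]) = 9.155 + log(0.0046/0.036)
pH = 9.155 + (-0.894) = 8.26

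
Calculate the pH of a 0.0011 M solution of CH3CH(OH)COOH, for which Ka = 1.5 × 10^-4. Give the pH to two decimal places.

CH3CH(OH)COOH ⇌ CH3CH(OH)COO- + H+
From the ICE table, Ka = [H+]²/(0.0011 − [H+]) = 1.5 × 10^-4.
Here C₀/Ka ≈ 7.33, so the small-[H+] approximation fails. Use the quadratic:
[H+] = [−0.00015 + √(0.00015² + 6.6e-07)]/2 = 3.38 × 10^-4 M
pH = −log(3.38 × 10^-4) = 3.47

pH = 3.47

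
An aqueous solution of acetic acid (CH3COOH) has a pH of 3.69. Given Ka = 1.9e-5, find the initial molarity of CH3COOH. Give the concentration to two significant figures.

C₀ = 2.4 × 10^-3 M

[H+] = 10^(-3.69) = 2.04 × 10^-4 M = x
Ka = x²/(C₀ − x) ⇒ C₀ = x + x²/Ka
C₀ = 2.04 × 10^-4 + (2.04 × 10^-4)²/(1.9 × 10^-5) = 2.39 × 10^-3 M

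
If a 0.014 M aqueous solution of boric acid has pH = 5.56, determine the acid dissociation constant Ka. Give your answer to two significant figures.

Ka = 5.4 × 10^-10

[H+] = 10^(-5.56) = 2.75 × 10^-6 M
At equilibrium [HA] = 0.014 − 2.75 × 10^-6 = 1.40 × 10^-2 M
Ka = [H+][A-]/[HA] = (2.75 × 10^-6)² / 1.40 × 10^-2 = 5.4 × 10^-10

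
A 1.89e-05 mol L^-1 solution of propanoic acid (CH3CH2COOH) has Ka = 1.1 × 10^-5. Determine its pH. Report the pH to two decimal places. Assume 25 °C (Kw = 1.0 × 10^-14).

pH = 5.00

CH3CH2COOH ⇌ CH3CH2COO- + H+
Ka = [H+]²/(1.89e-05 − [H+]) = 1.1 × 10^-5
Here C₀/Ka ≈ 1.72, so the small-[H+] approximation fails. Use the quadratic:
[H+] = [−1.1e-05 + √(1.1e-05² + 8.32e-10)]/2 = 9.93 × 10^-6 M
pH = −log(9.93 × 10^-6) = 5.00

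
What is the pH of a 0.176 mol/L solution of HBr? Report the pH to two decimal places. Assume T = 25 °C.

pH = 0.75

HBr is a strong acid and dissociates completely, so [H+] = 0.176 M.
pH = -log(0.176) = 0.75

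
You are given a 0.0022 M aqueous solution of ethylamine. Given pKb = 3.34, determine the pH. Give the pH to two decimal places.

C2H5NH2 + H2O ⇌ C2H5NH3+ + OH-
Kb = 10^(−3.34) = 4.57 × 10^-4
From the ICE table, Kb = [OH-]²/(0.0022 − [OH-]) = 4.57 × 10^-4.
Here C₀/Kb ≈ 4.81, so the small-[OH-] approximation fails. Use the quadratic:
[OH-] = [−0.000457 + √(0.000457² + 4.02e-06)]/2 = 8.00 × 10^-4 M
pOH = −log(8.00 × 10^-4) = 3.10; pH = 14.00 − 3.10 = 10.90

pH = 10.90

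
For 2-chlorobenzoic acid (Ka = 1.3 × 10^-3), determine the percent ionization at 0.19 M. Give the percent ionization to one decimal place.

7.9%

ClC6H4COOH ⇌ ClC6H4COO- + H+; let x = [H+] at equilibrium.
Solve x² + 0.0013x − 0.000247 = 0 → x = 1.51 × 10^-2 M
Fraction ionized = 1.51 × 10^-2 / 0.19 = 0.0795 → 7.9%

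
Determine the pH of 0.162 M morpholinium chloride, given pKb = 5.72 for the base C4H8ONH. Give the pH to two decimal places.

C4H8ONH2+ is the conjugate acid of the weak base C4H8ONH.
Kb = 10^(−5.72) = 1.91 × 10^-6
Ka = Kw/Kb = 1.0×10^-14 / 1.91 × 10^-6 = 5.24 × 10^-9
Ka = [H+]²/(0.162 − [H+]) = 5.24 × 10^-9
Assume [H+] ≪ 0.162: [H+] ≈ √(5.24 × 10^-9 × 0.162) = 2.91 × 10^-5 M
([H+]/C₀ = 0.018% < 5%, so the approximation holds.)
pH = −log[H+] = −log(2.91 × 10^-5) = 4.54

pH = 4.54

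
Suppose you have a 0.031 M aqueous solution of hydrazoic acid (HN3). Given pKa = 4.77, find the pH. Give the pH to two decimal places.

pH = 3.14

HN3 ⇌ N3- + H+
Ka = 10^(−4.77) = 1.70 × 10^-5
From the ICE table, Ka = x²/(0.031 − x) = 1.70 × 10^-5.
Assume x ≪ 0.031: x ≈ √(1.70 × 10^-5 × 0.031) = 7.26 × 10^-4 M
pH = −log(7.26 × 10^-4) = 3.14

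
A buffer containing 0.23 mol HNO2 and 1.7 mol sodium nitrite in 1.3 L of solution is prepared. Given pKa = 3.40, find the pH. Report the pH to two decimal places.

pH = 4.27

Using pH = pKa + log([base]/[acid]) with [base]/[acid] = 1.7/0.23:
pH = 3.40 + (+0.869) = 4.27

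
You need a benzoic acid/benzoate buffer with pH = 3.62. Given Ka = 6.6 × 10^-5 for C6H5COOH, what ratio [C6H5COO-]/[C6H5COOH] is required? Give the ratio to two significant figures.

pKa = -log(6.6 × 10^-5) = 4.180
pH = pKa + log(r) ⇒ log(r) = 3.62 − 4.180 = -0.560
r = [C6H5COO-]/[C6H5COOH] = 10^(-0.560) = 0.275

ratio = 0.28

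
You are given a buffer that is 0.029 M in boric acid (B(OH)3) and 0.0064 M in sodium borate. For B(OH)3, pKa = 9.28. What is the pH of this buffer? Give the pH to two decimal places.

pH = 8.62

pH = pKa + log([A⁻]/[HA]) = 9.28 + log(0.0064/0.029)
pH = 9.28 + (-0.656) = 8.62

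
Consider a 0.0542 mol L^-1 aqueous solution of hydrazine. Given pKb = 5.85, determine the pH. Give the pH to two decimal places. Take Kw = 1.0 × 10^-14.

N2H4 + H2O ⇌ N2H5+ + OH-
Kb = 10^(−5.85) = 1.41 × 10^-6
Kb = [OH-]²/(0.0542 − [OH-]) = 1.41 × 10^-6
Since Kb ≪ C₀, [OH-] ≈ √(Kb·C₀) = 2.76 × 10^-4 M.
pOH = −log(2.76 × 10^-4) = 3.56; pH = 14.00 − 3.56 = 10.44

pH = 10.44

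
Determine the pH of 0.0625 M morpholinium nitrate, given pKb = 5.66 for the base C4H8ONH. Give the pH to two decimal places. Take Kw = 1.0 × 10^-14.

pH = 4.77

C4H8ONH2+ is the conjugate acid of the weak base C4H8ONH.
Kb = 10^(−5.66) = 2.19 × 10^-6
Ka = Kw/Kb = 1.0×10^-14 / 2.19 × 10^-6 = 4.57 × 10^-9
Ka = [H+]²/(0.0625 − [H+]) = 4.57 × 10^-9
Assume [H+] ≪ 0.0625: [H+] ≈ √(4.57 × 10^-9 × 0.0625) = 1.69 × 10^-5 M
([H+]/C₀ = 0.027% < 5%, so the approximation holds.)
pH = −log[H+] = −log(1.69 × 10^-5) = 4.77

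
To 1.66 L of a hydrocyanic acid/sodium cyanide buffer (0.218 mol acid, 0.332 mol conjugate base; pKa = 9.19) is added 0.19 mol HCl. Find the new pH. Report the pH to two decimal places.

pH = 8.73

Added H+ converts CN- to HCN: HCN → 0.408 mol, CN- → 0.142 mol.
Henderson–Hasselbalch with mole ratio 0.142/0.408: pH = 9.19 + (-0.458)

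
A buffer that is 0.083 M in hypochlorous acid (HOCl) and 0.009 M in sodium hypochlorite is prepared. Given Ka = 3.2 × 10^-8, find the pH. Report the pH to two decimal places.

pH = 6.53

pKa = −log(3.2 × 10^-8) = 7.495
Using pH = pKa + log([base]/[acid]) with [base]/[acid] = 0.009/0.083:
pH = 7.495 + (-0.965) = 6.53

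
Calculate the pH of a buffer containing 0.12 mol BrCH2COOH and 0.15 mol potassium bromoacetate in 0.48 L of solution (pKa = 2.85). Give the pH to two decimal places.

pH = 2.95

pH = pKa + log([A⁻]/[HA]) = 2.85 + log(0.15/0.12)
pH = 2.85 + (+0.097) = 2.95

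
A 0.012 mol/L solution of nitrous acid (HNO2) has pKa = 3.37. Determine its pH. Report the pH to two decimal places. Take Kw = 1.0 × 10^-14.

HNO2 ⇌ NO2- + H+
Ka = 10^(−3.37) = 4.27 × 10^-4
Ka = x²/(0.012 − x) = 4.27 × 10^-4
x is not negligible relative to C₀; solve x² + 0.000427·x − 5.12e-06 = 0.
x = (−Ka + √(Ka² + 4·Ka·C₀))/2 = 2.06 × 10^-3 M
pH = −log[H+] = −log(2.06 × 10^-3) = 2.69

pH = 2.69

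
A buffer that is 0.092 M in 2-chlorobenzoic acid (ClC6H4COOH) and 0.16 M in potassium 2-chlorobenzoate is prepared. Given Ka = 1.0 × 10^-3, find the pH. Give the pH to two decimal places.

pKa = −log(1.0 × 10^-3) = 3.000
pH = pKa + log([A⁻]/[HA]) = 3.000 + log(0.16/0.092)
pH = 3.000 + (+0.240) = 3.24

pH = 3.24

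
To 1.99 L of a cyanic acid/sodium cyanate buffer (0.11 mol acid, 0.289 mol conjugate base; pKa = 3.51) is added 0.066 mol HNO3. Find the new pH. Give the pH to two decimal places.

After neutralization: n(HOCN) = 0.176 mol, n(OCN-) = 0.223 mol.
pH = pKa + log([A⁻]/[HA]) = 3.51 + log(0.223/0.176) = 3.51 +0.103

pH = 3.61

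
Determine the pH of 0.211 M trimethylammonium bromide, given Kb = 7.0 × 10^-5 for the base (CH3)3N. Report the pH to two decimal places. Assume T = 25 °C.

(CH3)3NH+ is the conjugate acid of the weak base (CH3)3N.
Ka = Kw/Kb = 1.0×10^-14 / 7.0 × 10^-5 = 1.43 × 10^-10
From the ICE table, Ka = [H+]²/(0.211 − [H+]) = 1.43 × 10^-10.
Since Ka ≪ C₀, [H+] ≈ √(Ka·C₀) = 5.49 × 10^-6 M.
Check: 0.0026% ionized — well under 5%, approximation valid.
pH = −log(5.49 × 10^-6) = 5.26

pH = 5.26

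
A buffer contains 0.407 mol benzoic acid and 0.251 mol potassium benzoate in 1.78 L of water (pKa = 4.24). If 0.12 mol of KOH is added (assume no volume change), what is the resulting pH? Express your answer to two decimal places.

OH- converts C6H5COOH to C6H5COO-: C6H5COOH → 0.287 mol, C6H5COO- → 0.371 mol.
pH = pKa + log(n_C6H5COO-/n_C6H5COOH) = 4.24 + log(0.371/0.287) = 4.24 + (+0.111)

pH = 4.35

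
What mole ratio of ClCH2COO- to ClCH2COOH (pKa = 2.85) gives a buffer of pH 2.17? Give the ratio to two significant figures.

ratio = 0.21

pH = pKa + log(r) ⇒ log(r) = 2.17 − 2.85 = -0.68
r = [ClCH2COO-]/[ClCH2COOH] = 10^(-0.68) = 0.209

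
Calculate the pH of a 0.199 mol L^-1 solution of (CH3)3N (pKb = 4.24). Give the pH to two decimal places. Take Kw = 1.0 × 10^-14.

(CH3)3N + H2O ⇌ (CH3)3NH+ + OH-
Kb = 10^(−4.24) = 5.75 × 10^-5
Kb = x²/(0.199 − x) = 5.75 × 10^-5
Assume x ≪ 0.199: x ≈ √(5.75 × 10^-5 × 0.199) = 3.38 × 10^-3 M
Check: 1.7% ionized — well under 5%, approximation valid.
pOH = −log(3.38 × 10^-3) = 2.47; pH = 14.00 − 2.47 = 11.53

pH = 11.53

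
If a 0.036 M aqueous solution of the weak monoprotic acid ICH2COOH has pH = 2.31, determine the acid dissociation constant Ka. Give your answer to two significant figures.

[H+] = 10^(-2.31) = 4.90 × 10^-3 M
At equilibrium [HA] = 0.036 − 4.90 × 10^-3 = 3.11 × 10^-2 M
Ka = [H+][A-]/[HA] = (4.90 × 10^-3)² / 3.11 × 10^-2 = 7.7 × 10^-4

Ka = 7.7 × 10^-4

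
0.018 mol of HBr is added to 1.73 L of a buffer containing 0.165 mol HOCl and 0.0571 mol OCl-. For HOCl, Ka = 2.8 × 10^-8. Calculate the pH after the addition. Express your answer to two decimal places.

Added H+ converts OCl- to HOCl: HOCl → 0.183 mol, OCl- → 0.0391 mol.
pKa = −log(2.8 × 10^-8) = 7.553
pH = pKa + log([A⁻]/[HA]) = 7.553 + log(0.0391/0.183) = 7.553 -0.670

pH = 6.88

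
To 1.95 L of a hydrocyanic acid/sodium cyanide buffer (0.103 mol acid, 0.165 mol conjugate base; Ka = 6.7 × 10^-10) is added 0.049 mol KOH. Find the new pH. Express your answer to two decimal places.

After neutralization: n(HCN) = 0.054 mol, n(CN-) = 0.214 mol.
pKa = −log(6.7 × 10^-10) = 9.174
pH = pKa + log([A⁻]/[HA]) = 9.174 + log(0.214/0.054) = 9.174 +0.598

pH = 9.77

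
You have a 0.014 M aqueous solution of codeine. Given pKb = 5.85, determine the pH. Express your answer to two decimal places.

pH = 10.15

C18H21NO3 + H2O ⇌ C18H22NO3+ + OH-
Kb = 10^(−5.85) = 1.41 × 10^-6
Kb = x²/(0.014 − x) = 1.41 × 10^-6
Since Kb ≪ C₀, x ≈ √(Kb·C₀) = 1.40 × 10^-4 M.
pOH = 3.85, so pH = 14.00 − pOH = 10.15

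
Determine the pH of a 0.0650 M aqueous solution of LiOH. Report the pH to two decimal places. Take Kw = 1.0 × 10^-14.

LiOH is a strong base; [OH-] = 0.065 M.
pOH = -log(0.065) = 1.19
pH = 14.00 - 1.19 = 12.81

pH = 12.81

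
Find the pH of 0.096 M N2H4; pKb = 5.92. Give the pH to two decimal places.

N2H4 + H2O ⇌ N2H5+ + OH-
Kb = 10^(−5.92) = 1.20 × 10^-6
Kb = [OH-]²/(0.096 − [OH-]) = 1.20 × 10^-6
Neglecting [OH-] in the denominator: [OH-] = √(1.20 × 10^-6 × 0.096) = 3.39 × 10^-4 M
pOH = −log(3.39 × 10^-4) = 3.47; pH = 14.00 − 3.47 = 10.53

pH = 10.53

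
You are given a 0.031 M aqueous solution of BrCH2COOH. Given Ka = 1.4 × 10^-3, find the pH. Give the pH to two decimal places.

BrCH2COOH ⇌ BrCH2COO- + H+
From the ICE table, Ka = x²/(0.031 − x) = 1.4 × 10^-3.
x is not negligible relative to C₀; solve x² + 0.0014·x − 4.34e-05 = 0.
x = [−0.0014 + √(0.0014² + 0.000174)]/2 = 5.92 × 10^-3 M
pH = −log(5.92 × 10^-3) = 2.23

pH = 2.23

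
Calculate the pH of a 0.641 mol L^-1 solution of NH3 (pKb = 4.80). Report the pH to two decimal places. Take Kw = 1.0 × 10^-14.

NH3 + H2O ⇌ NH4+ + OH-
Kb = 10^(−4.80) = 1.58 × 10^-5
From the ICE table, Kb = [OH-]²/(0.641 − [OH-]) = 1.58 × 10^-5.
Assume [OH-] ≪ 0.641: [OH-] ≈ √(1.58 × 10^-5 × 0.641) = 3.18 × 10^-3 M
pOH = 2.50, so pH = 14.00 − pOH = 11.50

pH = 11.50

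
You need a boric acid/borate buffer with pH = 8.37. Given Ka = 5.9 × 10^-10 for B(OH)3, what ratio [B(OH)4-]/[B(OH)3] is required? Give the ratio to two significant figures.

pKa = -log(5.9 × 10^-10) = 9.229
pH = pKa + log(r) ⇒ log(r) = 8.37 − 9.229 = -0.859
r = [B(OH)4-]/[B(OH)3] = 10^(-0.859) = 0.138

ratio = 0.14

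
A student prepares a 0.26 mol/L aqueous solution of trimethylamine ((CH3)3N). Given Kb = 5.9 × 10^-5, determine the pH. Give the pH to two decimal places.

pH = 11.59

(CH3)3N + H2O ⇌ (CH3)3NH+ + OH-
Kb = x²/(0.26 − x) = 5.9 × 10^-5
Since Kb ≪ C₀, x ≈ √(Kb·C₀) = 3.92 × 10^-3 M.
pOH = 2.41, so pH = 14.00 − pOH = 11.59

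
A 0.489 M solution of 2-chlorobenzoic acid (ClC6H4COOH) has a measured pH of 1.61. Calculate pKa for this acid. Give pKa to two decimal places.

pKa = 2.89

[H+] = 10^(-1.61) = 2.45 × 10^-2 M
At equilibrium [HA] = 0.489 − 2.45 × 10^-2 = 4.64 × 10^-1 M
Ka = [H+][A-]/[HA] = (2.45 × 10^-2)² / 4.64 × 10^-1 = 1.29 × 10^-3
pKa = -log(1.29 × 10^-3) = 2.89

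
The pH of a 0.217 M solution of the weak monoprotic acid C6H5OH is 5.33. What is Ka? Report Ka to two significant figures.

[H+] = 10^(-5.33) = 4.68 × 10^-6 M
At equilibrium [HA] = 0.217 − 4.68 × 10^-6 = 2.17 × 10^-1 M
Ka = [H+][A-]/[HA] = (4.68 × 10^-6)² / 2.17 × 10^-1 = 1.0 × 10^-10

Ka = 1.0 × 10^-10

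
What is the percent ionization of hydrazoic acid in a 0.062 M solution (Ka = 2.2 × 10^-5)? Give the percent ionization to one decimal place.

1.9%

HN3 ⇌ N3- + H+; let x = [H+] at equilibrium.
x ≈ √(Ka·C₀) = √(2.2 × 10^-5 × 0.062) = 1.17 × 10^-3 M
Fraction ionized = 1.17 × 10^-3 / 0.062 = 0.0189 → 1.9%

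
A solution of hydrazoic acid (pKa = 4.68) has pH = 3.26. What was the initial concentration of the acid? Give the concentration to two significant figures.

[H+] = 10^(-3.26) = 5.50 × 10^-4 M = x
Ka = 10^(−4.68) = 2.09 × 10^-5
Ka = x²/(C₀ − x) ⇒ C₀ = x + x²/Ka
C₀ = 5.50 × 10^-4 + (5.50 × 10^-4)²/(2.09 × 10^-5) = 1.50 × 10^-2 M

C₀ = 1.5 × 10^-2 M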